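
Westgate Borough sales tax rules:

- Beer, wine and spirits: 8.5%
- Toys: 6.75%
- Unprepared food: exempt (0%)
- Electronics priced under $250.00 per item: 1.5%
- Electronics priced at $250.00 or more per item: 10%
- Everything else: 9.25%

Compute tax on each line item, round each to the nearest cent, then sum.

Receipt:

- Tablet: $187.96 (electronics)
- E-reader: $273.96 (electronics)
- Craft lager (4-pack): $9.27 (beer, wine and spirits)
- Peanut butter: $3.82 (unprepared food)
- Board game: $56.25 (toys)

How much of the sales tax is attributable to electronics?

Tablet $187.96: electronics, under $250.00 → 1.5% → $2.82
E-reader $273.96: electronics, $250.00 or more → 10% → $27.40
Tax on electronics = $2.82 + $27.40 = $30.22

$30.22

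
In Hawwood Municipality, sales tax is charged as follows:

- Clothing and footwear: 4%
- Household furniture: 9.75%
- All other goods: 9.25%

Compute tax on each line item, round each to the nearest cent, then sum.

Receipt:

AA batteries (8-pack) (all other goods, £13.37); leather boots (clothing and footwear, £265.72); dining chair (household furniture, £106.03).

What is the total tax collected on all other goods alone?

AA batteries (8-pack) £13.37: all other goods → 9.25% → £1.24
Tax on all other goods = £1.24

£1.24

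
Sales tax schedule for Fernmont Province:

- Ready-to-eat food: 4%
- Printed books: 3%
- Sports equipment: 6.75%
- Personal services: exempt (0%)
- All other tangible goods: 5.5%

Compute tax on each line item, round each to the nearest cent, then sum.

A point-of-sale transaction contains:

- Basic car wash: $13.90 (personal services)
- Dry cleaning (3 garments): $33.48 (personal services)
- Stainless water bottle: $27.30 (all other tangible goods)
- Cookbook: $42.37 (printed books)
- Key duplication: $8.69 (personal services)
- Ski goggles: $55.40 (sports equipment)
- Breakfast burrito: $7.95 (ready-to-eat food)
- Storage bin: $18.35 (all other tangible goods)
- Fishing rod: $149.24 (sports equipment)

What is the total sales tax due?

$17.91

Basic car wash $13.90: personal services → 0% → $0.00
Dry cleaning (3 garments) $33.48: personal services → 0% → $0.00
Stainless water bottle $27.30: all other tangible goods → 5.5% → $1.50
Cookbook $42.37: printed books → 3% → $1.27
Key duplication $8.69: personal services → 0% → $0.00
Ski goggles $55.40: sports equipment → 6.75% → $3.74
Breakfast burrito $7.95: ready-to-eat food → 4% → $0.32
Storage bin $18.35: all other tangible goods → 5.5% → $1.01
Fishing rod $149.24: sports equipment → 6.75% → $10.07
Total tax = $1.50 + $1.27 + $3.74 + $0.32 + $1.01 + $10.07 = $17.91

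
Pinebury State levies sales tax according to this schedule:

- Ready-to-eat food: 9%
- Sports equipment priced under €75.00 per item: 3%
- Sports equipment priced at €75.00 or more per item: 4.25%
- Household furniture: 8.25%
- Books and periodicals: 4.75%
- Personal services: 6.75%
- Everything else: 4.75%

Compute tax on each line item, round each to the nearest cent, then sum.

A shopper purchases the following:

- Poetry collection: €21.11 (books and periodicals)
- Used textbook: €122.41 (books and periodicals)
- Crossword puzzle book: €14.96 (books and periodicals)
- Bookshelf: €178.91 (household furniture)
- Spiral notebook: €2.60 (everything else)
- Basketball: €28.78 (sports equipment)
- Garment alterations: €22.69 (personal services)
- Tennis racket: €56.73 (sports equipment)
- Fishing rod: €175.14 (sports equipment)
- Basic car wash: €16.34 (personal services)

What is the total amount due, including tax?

€674.70

Poetry collection €21.11: books and periodicals → 4.75% → €1.00
Used textbook €122.41: books and periodicals → 4.75% → €5.81
Crossword puzzle book €14.96: books and periodicals → 4.75% → €0.71
Bookshelf €178.91: household furniture → 8.25% → €14.76
Spiral notebook €2.60: everything else → 4.75% → €0.12
Basketball €28.78: sports equipment, under €75.00 → 3% → €0.86
Garment alterations €22.69: personal services → 6.75% → €1.53
Tennis racket €56.73: sports equipment, under €75.00 → 3% → €1.70
Fishing rod €175.14: sports equipment, €75.00 or more → 4.25% → €7.44
Basic car wash €16.34: personal services → 6.75% → €1.10
Subtotal = €639.67; tax = €35.03; total due = €674.70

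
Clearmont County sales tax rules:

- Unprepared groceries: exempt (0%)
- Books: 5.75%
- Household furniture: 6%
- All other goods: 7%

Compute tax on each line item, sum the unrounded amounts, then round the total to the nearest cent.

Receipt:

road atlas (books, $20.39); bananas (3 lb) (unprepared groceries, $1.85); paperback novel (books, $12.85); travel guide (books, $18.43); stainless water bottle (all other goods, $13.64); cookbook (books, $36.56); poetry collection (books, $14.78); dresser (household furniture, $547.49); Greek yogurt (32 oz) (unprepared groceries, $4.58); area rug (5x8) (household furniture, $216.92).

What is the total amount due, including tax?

Road atlas $20.39: books → 5.75% → $1.172425
Bananas (3 lb) $1.85: unprepared groceries → 0% → $0.00
Paperback novel $12.85: books → 5.75% → $0.738875
Travel guide $18.43: books → 5.75% → $1.059725
Stainless water bottle $13.64: all other goods → 7% → $0.9548
Cookbook $36.56: books → 5.75% → $2.1022
Poetry collection $14.78: books → 5.75% → $0.84985
Dresser $547.49: household furniture → 6% → $32.8494
Greek yogurt (32 oz) $4.58: unprepared groceries → 0% → $0.00
Area rug (5x8) $216.92: household furniture → 6% → $13.0152
Subtotal = $887.49; unrounded tax = $52.742475 → $52.74; total due = $940.23

$940.23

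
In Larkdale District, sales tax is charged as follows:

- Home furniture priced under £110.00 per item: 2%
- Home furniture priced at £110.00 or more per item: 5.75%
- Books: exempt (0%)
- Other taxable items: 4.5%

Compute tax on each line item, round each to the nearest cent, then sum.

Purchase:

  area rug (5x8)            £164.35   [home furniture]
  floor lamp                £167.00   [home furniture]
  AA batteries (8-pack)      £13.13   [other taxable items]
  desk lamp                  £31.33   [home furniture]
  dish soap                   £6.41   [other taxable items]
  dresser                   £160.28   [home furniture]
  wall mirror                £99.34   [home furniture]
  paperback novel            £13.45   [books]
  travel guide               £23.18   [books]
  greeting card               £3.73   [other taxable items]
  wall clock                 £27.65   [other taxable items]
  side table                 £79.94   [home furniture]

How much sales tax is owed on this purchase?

Area rug (5x8) £164.35: home furniture, £110.00 or more → 5.75% → £9.45
Floor lamp £167.00: home furniture, £110.00 or more → 5.75% → £9.60
AA batteries (8-pack) £13.13: other taxable items → 4.5% → £0.59
Desk lamp £31.33: home furniture, under £110.00 → 2% → £0.63
Dish soap £6.41: other taxable items → 4.5% → £0.29
Dresser £160.28: home furniture, £110.00 or more → 5.75% → £9.22
Wall mirror £99.34: home furniture, under £110.00 → 2% → £1.99
Paperback novel £13.45: books → 0% → £0.00
Travel guide £23.18: books → 0% → £0.00
Greeting card £3.73: other taxable items → 4.5% → £0.17
Wall clock £27.65: other taxable items → 4.5% → £1.24
Side table £79.94: home furniture, under £110.00 → 2% → £1.60
Total tax = £9.45 + £9.60 + £0.59 + £0.63 + £0.29 + £9.22 + £1.99 + £0.17 + £1.24 + £1.60 = £34.78

£34.78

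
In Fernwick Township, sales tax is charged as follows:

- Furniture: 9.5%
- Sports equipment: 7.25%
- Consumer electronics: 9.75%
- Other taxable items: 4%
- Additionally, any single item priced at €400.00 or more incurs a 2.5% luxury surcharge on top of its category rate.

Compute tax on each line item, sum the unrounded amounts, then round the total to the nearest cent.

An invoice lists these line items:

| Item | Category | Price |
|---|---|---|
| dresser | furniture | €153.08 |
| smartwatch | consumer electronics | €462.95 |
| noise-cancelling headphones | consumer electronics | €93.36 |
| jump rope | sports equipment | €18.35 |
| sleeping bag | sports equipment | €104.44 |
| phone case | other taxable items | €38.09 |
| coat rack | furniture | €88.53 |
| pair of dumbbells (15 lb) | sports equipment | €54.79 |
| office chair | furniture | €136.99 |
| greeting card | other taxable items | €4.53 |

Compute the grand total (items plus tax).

€1271.47

Dresser €153.08: furniture → 9.5% → €14.5426
Smartwatch €462.95: consumer electronics → 9.75% + 2.5% surcharge = 12.25% → €56.711375
Noise-cancelling headphones €93.36: consumer electronics → 9.75% → €9.1026
Jump rope €18.35: sports equipment → 7.25% → €1.330375
Sleeping bag €104.44: sports equipment → 7.25% → €7.5719
Phone case €38.09: other taxable items → 4% → €1.5236
Coat rack €88.53: furniture → 9.5% → €8.41035
Pair of dumbbells (15 lb) €54.79: sports equipment → 7.25% → €3.972275
Office chair €136.99: furniture → 9.5% → €13.01405
Greeting card €4.53: other taxable items → 4% → €0.1812
Subtotal = €1155.11; unrounded tax = €116.360325 → €116.36; total due = €1271.47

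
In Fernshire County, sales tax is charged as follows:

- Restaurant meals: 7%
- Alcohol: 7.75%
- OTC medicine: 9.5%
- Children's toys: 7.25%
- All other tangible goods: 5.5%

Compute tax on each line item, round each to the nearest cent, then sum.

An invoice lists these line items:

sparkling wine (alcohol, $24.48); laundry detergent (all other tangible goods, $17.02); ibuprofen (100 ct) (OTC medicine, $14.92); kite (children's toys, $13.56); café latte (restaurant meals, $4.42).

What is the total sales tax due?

$5.55

Sparkling wine $24.48: alcohol → 7.75% → $1.90
Laundry detergent $17.02: all other tangible goods → 5.5% → $0.94
Ibuprofen (100 ct) $14.92: OTC medicine → 9.5% → $1.42
Kite $13.56: children's toys → 7.25% → $0.98
Café latte $4.42: restaurant meals → 7% → $0.31
Total tax = $1.90 + $0.94 + $1.42 + $0.98 + $0.31 = $5.55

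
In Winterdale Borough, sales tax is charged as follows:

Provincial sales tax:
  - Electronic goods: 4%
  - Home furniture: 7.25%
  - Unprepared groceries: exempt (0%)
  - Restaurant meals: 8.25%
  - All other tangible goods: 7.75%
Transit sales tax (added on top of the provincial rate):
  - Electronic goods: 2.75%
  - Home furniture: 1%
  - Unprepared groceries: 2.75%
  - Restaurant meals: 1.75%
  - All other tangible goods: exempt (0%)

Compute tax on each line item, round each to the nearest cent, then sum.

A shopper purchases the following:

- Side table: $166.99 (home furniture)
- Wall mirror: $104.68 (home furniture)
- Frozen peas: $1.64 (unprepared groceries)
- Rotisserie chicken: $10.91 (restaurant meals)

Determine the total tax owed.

$23.56

Side table $166.99: home furniture → 7.25% + 1% transit = 8.25% → $13.78
Wall mirror $104.68: home furniture → 7.25% + 1% transit = 8.25% → $8.64
Frozen peas $1.64: unprepared groceries → 0% + 2.75% transit = 2.75% → $0.05
Rotisserie chicken $10.91: restaurant meals → 8.25% + 1.75% transit = 10% → $1.09
Total tax = $13.78 + $8.64 + $0.05 + $1.09 = $23.56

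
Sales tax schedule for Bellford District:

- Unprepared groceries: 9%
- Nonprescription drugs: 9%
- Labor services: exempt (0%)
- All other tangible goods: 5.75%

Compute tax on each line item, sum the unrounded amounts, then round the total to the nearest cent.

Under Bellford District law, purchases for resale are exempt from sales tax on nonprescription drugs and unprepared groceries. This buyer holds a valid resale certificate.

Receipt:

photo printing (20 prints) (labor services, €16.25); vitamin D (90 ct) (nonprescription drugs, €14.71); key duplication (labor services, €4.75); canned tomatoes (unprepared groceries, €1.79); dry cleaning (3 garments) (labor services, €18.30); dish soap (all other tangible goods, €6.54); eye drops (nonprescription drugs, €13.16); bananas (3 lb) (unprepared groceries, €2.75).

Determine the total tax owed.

Photo printing (20 prints) €16.25: labor services → 0% → €0.00
Vitamin D (90 ct) €14.71: nonprescription drugs, buyer-exempt → 0% → €0.00
Key duplication €4.75: labor services → 0% → €0.00
Canned tomatoes €1.79: unprepared groceries, buyer-exempt → 0% → €0.00
Dry cleaning (3 garments) €18.30: labor services → 0% → €0.00
Dish soap €6.54: all other tangible goods → 5.75% → €0.37605
Eye drops €13.16: nonprescription drugs, buyer-exempt → 0% → €0.00
Bananas (3 lb) €2.75: unprepared groceries, buyer-exempt → 0% → €0.00
Unrounded tax sum = €0.37605 → €0.38

€0.38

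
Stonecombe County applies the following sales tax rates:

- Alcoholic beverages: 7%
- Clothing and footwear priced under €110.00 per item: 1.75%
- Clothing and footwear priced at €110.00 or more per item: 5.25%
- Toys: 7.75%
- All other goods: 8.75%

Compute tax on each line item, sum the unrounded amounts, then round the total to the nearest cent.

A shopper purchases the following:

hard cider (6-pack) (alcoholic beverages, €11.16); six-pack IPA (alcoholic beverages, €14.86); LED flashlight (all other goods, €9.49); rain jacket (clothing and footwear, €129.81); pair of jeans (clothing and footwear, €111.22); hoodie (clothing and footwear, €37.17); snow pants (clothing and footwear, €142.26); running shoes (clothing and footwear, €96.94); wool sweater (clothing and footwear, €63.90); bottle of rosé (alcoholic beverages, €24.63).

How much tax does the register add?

Hard cider (6-pack) €11.16: alcoholic beverages → 7% → €0.7812
Six-pack IPA €14.86: alcoholic beverages → 7% → €1.0402
LED flashlight €9.49: all other goods → 8.75% → €0.830375
Rain jacket €129.81: clothing and footwear, €110.00 or more → 5.25% → €6.815025
Pair of jeans €111.22: clothing and footwear, €110.00 or more → 5.25% → €5.83905
Hoodie €37.17: clothing and footwear, under €110.00 → 1.75% → €0.650475
Snow pants €142.26: clothing and footwear, €110.00 or more → 5.25% → €7.46865
Running shoes €96.94: clothing and footwear, under €110.00 → 1.75% → €1.69645
Wool sweater €63.90: clothing and footwear, under €110.00 → 1.75% → €1.11825
Bottle of rosé €24.63: alcoholic beverages → 7% → €1.7241
Unrounded tax sum = €27.963775 → €27.96

€27.96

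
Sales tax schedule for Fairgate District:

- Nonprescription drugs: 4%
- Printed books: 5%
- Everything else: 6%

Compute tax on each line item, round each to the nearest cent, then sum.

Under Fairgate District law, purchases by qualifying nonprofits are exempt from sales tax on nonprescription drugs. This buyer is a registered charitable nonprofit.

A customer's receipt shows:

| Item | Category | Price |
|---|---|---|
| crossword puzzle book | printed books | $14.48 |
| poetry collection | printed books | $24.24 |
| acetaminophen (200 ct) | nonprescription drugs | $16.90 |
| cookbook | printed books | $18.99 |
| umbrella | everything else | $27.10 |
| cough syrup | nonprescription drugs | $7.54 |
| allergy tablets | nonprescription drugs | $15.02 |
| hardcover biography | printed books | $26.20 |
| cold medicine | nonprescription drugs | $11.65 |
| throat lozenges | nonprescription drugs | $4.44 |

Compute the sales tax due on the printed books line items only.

$4.19

Crossword puzzle book $14.48: printed books → 5% → $0.72
Poetry collection $24.24: printed books → 5% → $1.21
Cookbook $18.99: printed books → 5% → $0.95
Hardcover biography $26.20: printed books → 5% → $1.31
Tax on printed books = $0.72 + $1.21 + $0.95 + $1.31 = $4.19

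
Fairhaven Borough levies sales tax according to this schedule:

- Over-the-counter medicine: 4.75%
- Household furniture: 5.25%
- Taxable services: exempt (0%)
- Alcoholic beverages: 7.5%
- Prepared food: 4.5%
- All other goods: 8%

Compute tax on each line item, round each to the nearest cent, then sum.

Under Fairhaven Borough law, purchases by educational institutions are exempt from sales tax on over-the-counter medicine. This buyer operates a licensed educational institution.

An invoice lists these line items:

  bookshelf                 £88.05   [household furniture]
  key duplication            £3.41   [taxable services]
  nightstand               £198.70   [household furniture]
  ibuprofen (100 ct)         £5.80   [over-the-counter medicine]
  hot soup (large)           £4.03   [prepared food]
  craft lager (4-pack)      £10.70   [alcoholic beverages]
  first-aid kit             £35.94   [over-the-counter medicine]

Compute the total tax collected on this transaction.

Bookshelf £88.05: household furniture → 5.25% → £4.62
Key duplication £3.41: taxable services → 0% → £0.00
Nightstand £198.70: household furniture → 5.25% → £10.43
Ibuprofen (100 ct) £5.80: over-the-counter medicine, buyer-exempt → 0% → £0.00
Hot soup (large) £4.03: prepared food → 4.5% → £0.18
Craft lager (4-pack) £10.70: alcoholic beverages → 7.5% → £0.80
First-aid kit £35.94: over-the-counter medicine, buyer-exempt → 0% → £0.00
Total tax = £4.62 + £10.43 + £0.18 + £0.80 = £16.03

£16.03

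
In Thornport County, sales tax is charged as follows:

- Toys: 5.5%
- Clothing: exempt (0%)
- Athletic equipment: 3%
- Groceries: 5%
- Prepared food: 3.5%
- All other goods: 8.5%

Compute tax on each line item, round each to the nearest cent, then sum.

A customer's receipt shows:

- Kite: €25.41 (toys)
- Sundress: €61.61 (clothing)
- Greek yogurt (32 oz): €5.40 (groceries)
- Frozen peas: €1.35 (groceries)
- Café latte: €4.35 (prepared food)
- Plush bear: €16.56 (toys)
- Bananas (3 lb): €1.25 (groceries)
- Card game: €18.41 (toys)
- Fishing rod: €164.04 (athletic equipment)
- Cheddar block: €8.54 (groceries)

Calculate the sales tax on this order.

Kite €25.41: toys → 5.5% → €1.40
Sundress €61.61: clothing → 0% → €0.00
Greek yogurt (32 oz) €5.40: groceries → 5% → €0.27
Frozen peas €1.35: groceries → 5% → €0.07
Café latte €4.35: prepared food → 3.5% → €0.15
Plush bear €16.56: toys → 5.5% → €0.91
Bananas (3 lb) €1.25: groceries → 5% → €0.06
Card game €18.41: toys → 5.5% → €1.01
Fishing rod €164.04: athletic equipment → 3% → €4.92
Cheddar block €8.54: groceries → 5% → €0.43
Total tax = €1.40 + €0.27 + €0.07 + €0.15 + €0.91 + €0.06 + €1.01 + €4.92 + €0.43 = €9.22

€9.22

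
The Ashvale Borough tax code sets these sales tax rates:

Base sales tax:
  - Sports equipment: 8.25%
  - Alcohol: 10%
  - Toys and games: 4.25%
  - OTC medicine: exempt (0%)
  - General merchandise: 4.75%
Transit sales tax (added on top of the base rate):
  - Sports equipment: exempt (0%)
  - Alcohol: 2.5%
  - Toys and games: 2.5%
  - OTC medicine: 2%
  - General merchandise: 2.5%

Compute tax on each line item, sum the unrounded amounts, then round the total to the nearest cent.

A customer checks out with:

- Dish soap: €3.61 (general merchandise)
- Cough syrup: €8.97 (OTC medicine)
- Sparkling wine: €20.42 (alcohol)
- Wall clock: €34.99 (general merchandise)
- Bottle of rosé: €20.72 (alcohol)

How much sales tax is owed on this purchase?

€8.12

Dish soap €3.61: general merchandise → 4.75% + 2.5% transit = 7.25% → €0.261725
Cough syrup €8.97: OTC medicine → 0% + 2% transit = 2% → €0.1794
Sparkling wine €20.42: alcohol → 10% + 2.5% transit = 12.5% → €2.5525
Wall clock €34.99: general merchandise → 4.75% + 2.5% transit = 7.25% → €2.536775
Bottle of rosé €20.72: alcohol → 10% + 2.5% transit = 12.5% → €2.59
Unrounded tax sum = €8.1204 → €8.12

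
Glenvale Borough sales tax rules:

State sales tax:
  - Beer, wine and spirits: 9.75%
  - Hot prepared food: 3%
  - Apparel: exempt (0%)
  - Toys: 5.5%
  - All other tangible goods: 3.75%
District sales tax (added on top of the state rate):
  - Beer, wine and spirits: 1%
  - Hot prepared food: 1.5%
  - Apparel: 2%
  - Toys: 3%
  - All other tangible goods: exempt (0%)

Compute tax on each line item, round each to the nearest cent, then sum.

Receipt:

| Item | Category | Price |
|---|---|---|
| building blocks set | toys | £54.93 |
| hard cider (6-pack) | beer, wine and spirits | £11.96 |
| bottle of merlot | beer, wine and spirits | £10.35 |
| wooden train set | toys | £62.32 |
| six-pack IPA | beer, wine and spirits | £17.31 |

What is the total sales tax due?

£14.23

Building blocks set £54.93: toys → 5.5% + 3% district = 8.5% → £4.67
Hard cider (6-pack) £11.96: beer, wine and spirits → 9.75% + 1% district = 10.75% → £1.29
Bottle of merlot £10.35: beer, wine and spirits → 9.75% + 1% district = 10.75% → £1.11
Wooden train set £62.32: toys → 5.5% + 3% district = 8.5% → £5.30
Six-pack IPA £17.31: beer, wine and spirits → 9.75% + 1% district = 10.75% → £1.86
Total tax = £4.67 + £1.29 + £1.11 + £5.30 + £1.86 = £14.23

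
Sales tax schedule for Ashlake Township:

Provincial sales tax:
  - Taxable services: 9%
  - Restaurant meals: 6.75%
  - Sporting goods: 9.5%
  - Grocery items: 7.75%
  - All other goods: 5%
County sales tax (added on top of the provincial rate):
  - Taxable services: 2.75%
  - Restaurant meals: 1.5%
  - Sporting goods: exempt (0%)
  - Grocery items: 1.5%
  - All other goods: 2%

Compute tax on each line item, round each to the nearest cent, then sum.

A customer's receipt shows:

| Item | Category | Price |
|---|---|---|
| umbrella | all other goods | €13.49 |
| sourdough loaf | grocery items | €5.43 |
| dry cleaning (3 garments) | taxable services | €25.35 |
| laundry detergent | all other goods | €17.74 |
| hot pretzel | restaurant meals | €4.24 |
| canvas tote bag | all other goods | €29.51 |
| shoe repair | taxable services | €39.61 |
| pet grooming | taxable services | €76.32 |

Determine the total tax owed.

€21.70

Umbrella €13.49: all other goods → 5% + 2% county = 7% → €0.94
Sourdough loaf €5.43: grocery items → 7.75% + 1.5% county = 9.25% → €0.50
Dry cleaning (3 garments) €25.35: taxable services → 9% + 2.75% county = 11.75% → €2.98
Laundry detergent €17.74: all other goods → 5% + 2% county = 7% → €1.24
Hot pretzel €4.24: restaurant meals → 6.75% + 1.5% county = 8.25% → €0.35
Canvas tote bag €29.51: all other goods → 5% + 2% county = 7% → €2.07
Shoe repair €39.61: taxable services → 9% + 2.75% county = 11.75% → €4.65
Pet grooming €76.32: taxable services → 9% + 2.75% county = 11.75% → €8.97
Total tax = €0.94 + €0.50 + €2.98 + €1.24 + €0.35 + €2.07 + €4.65 + €8.97 = €21.70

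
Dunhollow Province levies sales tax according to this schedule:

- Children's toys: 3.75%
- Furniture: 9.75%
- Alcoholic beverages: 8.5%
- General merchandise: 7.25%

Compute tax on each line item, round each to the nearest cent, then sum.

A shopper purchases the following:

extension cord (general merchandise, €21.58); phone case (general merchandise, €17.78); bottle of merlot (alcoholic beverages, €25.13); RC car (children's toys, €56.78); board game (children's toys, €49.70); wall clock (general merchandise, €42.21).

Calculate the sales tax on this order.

Extension cord €21.58: general merchandise → 7.25% → €1.56
Phone case €17.78: general merchandise → 7.25% → €1.29
Bottle of merlot €25.13: alcoholic beverages → 8.5% → €2.14
RC car €56.78: children's toys → 3.75% → €2.13
Board game €49.70: children's toys → 3.75% → €1.86
Wall clock €42.21: general merchandise → 7.25% → €3.06
Total tax = €1.56 + €1.29 + €2.14 + €2.13 + €1.86 + €3.06 = €12.04

€12.04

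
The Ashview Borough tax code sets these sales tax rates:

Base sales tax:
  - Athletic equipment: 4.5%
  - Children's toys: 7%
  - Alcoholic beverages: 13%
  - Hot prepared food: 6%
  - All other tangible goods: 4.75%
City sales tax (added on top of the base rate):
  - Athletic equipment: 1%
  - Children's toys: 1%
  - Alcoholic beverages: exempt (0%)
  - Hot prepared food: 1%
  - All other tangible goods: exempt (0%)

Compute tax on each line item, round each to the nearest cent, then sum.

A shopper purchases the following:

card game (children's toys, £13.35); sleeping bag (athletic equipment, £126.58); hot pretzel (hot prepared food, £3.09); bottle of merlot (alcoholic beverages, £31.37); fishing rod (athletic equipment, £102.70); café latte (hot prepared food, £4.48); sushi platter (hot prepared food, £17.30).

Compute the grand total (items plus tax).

Card game £13.35: children's toys → 7% + 1% city = 8% → £1.07
Sleeping bag £126.58: athletic equipment → 4.5% + 1% city = 5.5% → £6.96
Hot pretzel £3.09: hot prepared food → 6% + 1% city = 7% → £0.22
Bottle of merlot £31.37: alcoholic beverages → 13% + 0% city = 13% → £4.08
Fishing rod £102.70: athletic equipment → 4.5% + 1% city = 5.5% → £5.65
Café latte £4.48: hot prepared food → 6% + 1% city = 7% → £0.31
Sushi platter £17.30: hot prepared food → 6% + 1% city = 7% → £1.21
Subtotal = £298.87; tax = £19.50; total due = £318.37

£318.37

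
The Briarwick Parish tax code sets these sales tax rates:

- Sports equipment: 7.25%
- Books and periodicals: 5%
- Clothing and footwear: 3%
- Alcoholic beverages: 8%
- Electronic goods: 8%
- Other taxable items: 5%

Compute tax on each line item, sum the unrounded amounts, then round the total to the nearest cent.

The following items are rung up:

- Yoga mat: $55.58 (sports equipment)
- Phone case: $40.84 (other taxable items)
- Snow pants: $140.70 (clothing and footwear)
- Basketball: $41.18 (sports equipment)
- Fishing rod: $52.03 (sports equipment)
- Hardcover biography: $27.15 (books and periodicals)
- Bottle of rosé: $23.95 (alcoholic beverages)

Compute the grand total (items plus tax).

Yoga mat $55.58: sports equipment → 7.25% → $4.02955
Phone case $40.84: other taxable items → 5% → $2.042
Snow pants $140.70: clothing and footwear → 3% → $4.221
Basketball $41.18: sports equipment → 7.25% → $2.98555
Fishing rod $52.03: sports equipment → 7.25% → $3.772175
Hardcover biography $27.15: books and periodicals → 5% → $1.3575
Bottle of rosé $23.95: alcoholic beverages → 8% → $1.916
Subtotal = $381.43; unrounded tax = $20.323775 → $20.32; total due = $401.75

$401.75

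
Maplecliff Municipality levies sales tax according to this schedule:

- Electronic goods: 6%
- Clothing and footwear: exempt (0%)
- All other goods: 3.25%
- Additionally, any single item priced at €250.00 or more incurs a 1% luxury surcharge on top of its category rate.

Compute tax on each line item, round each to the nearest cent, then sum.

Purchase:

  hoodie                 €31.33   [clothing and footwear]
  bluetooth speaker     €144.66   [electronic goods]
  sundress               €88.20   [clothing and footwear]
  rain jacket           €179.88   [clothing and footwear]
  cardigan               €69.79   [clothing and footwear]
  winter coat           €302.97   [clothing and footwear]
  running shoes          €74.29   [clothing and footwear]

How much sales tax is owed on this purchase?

€11.71

Hoodie €31.33: clothing and footwear → 0% → €0.00
Bluetooth speaker €144.66: electronic goods → 6% → €8.68
Sundress €88.20: clothing and footwear → 0% → €0.00
Rain jacket €179.88: clothing and footwear → 0% → €0.00
Cardigan €69.79: clothing and footwear → 0% → €0.00
Winter coat €302.97: clothing and footwear → 0% + 1% surcharge = 1% → €3.03
Running shoes €74.29: clothing and footwear → 0% → €0.00
Total tax = €8.68 + €3.03 = €11.71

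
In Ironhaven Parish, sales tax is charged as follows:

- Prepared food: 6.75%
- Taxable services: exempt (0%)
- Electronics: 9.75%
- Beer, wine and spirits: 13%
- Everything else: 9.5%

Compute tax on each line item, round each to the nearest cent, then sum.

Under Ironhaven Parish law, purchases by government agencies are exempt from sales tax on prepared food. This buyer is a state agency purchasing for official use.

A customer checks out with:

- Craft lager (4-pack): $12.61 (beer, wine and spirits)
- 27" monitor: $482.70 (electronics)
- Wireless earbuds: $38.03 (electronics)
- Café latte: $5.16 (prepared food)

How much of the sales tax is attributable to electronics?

27" monitor $482.70: electronics → 9.75% → $47.06
Wireless earbuds $38.03: electronics → 9.75% → $3.71
Tax on electronics = $47.06 + $3.71 = $50.77

$50.77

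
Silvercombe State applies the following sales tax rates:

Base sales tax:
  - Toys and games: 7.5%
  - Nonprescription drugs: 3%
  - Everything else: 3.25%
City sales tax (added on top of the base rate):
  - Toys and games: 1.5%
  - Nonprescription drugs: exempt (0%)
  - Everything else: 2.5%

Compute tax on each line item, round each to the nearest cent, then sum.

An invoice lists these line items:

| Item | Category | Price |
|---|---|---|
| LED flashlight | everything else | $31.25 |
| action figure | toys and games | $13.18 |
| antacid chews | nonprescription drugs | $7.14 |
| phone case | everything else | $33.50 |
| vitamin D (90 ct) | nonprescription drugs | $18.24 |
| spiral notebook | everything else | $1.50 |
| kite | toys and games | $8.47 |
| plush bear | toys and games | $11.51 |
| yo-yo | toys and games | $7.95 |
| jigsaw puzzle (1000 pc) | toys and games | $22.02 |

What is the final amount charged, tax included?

$165.03

LED flashlight $31.25: everything else → 3.25% + 2.5% city = 5.75% → $1.80
Action figure $13.18: toys and games → 7.5% + 1.5% city = 9% → $1.19
Antacid chews $7.14: nonprescription drugs → 3% + 0% city = 3% → $0.21
Phone case $33.50: everything else → 3.25% + 2.5% city = 5.75% → $1.93
Vitamin D (90 ct) $18.24: nonprescription drugs → 3% + 0% city = 3% → $0.55
Spiral notebook $1.50: everything else → 3.25% + 2.5% city = 5.75% → $0.09
Kite $8.47: toys and games → 7.5% + 1.5% city = 9% → $0.76
Plush bear $11.51: toys and games → 7.5% + 1.5% city = 9% → $1.04
Yo-yo $7.95: toys and games → 7.5% + 1.5% city = 9% → $0.72
Jigsaw puzzle (1000 pc) $22.02: toys and games → 7.5% + 1.5% city = 9% → $1.98
Subtotal = $154.76; tax = $10.27; total due = $165.03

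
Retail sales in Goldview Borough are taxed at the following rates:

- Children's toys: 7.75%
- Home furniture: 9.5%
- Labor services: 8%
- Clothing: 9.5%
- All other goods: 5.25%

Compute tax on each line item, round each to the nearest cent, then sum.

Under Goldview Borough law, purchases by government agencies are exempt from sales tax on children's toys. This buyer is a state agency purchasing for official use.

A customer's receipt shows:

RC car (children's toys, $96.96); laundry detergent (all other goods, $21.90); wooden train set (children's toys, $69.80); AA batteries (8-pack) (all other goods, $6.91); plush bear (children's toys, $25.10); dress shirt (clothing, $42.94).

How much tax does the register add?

RC car $96.96: children's toys, buyer-exempt → 0% → $0.00
Laundry detergent $21.90: all other goods → 5.25% → $1.15
Wooden train set $69.80: children's toys, buyer-exempt → 0% → $0.00
AA batteries (8-pack) $6.91: all other goods → 5.25% → $0.36
Plush bear $25.10: children's toys, buyer-exempt → 0% → $0.00
Dress shirt $42.94: clothing → 9.5% → $4.08
Total tax = $1.15 + $0.36 + $4.08 = $5.59

$5.59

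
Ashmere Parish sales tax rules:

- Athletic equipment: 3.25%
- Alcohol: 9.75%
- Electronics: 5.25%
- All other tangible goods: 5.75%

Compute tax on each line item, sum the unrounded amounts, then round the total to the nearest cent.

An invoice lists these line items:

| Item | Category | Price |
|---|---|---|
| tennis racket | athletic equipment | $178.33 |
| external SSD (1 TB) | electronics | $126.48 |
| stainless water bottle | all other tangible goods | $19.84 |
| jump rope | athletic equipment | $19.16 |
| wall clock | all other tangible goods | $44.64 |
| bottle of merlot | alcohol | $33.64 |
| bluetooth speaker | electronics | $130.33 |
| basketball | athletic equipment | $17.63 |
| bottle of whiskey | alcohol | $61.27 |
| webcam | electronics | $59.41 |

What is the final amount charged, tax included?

$727.28

Tennis racket $178.33: athletic equipment → 3.25% → $5.795725
External SSD (1 TB) $126.48: electronics → 5.25% → $6.6402
Stainless water bottle $19.84: all other tangible goods → 5.75% → $1.1408
Jump rope $19.16: athletic equipment → 3.25% → $0.6227
Wall clock $44.64: all other tangible goods → 5.75% → $2.5668
Bottle of merlot $33.64: alcohol → 9.75% → $3.2799
Bluetooth speaker $130.33: electronics → 5.25% → $6.842325
Basketball $17.63: athletic equipment → 3.25% → $0.572975
Bottle of whiskey $61.27: alcohol → 9.75% → $5.973825
Webcam $59.41: electronics → 5.25% → $3.119025
Subtotal = $690.73; unrounded tax = $36.554275 → $36.55; total due = $727.28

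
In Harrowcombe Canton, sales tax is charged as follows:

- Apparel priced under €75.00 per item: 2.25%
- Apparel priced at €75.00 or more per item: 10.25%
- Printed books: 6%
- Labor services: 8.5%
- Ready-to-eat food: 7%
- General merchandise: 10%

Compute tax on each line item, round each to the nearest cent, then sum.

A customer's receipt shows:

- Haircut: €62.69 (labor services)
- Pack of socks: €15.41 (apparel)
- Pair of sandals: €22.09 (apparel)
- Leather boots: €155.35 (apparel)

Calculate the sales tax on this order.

Haircut €62.69: labor services → 8.5% → €5.33
Pack of socks €15.41: apparel, under €75.00 → 2.25% → €0.35
Pair of sandals €22.09: apparel, under €75.00 → 2.25% → €0.50
Leather boots €155.35: apparel, €75.00 or more → 10.25% → €15.92
Total tax = €5.33 + €0.35 + €0.50 + €15.92 = €22.10

€22.10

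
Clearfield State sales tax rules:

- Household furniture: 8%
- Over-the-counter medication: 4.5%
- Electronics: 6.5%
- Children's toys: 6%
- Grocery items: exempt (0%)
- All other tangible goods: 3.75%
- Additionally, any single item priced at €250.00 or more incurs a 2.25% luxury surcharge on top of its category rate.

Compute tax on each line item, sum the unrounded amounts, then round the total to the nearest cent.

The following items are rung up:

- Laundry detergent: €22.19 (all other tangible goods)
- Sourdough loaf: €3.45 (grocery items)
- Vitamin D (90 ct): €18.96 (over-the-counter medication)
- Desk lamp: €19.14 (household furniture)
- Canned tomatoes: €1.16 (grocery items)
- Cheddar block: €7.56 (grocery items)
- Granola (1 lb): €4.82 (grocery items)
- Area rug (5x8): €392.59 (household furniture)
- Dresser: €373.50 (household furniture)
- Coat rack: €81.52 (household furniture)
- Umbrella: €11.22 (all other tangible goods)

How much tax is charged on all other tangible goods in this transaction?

€1.25

Laundry detergent €22.19: all other tangible goods → 3.75% → €0.832125
Umbrella €11.22: all other tangible goods → 3.75% → €0.42075
Tax on all other tangible goods: unrounded sum = €1.252875 → €1.25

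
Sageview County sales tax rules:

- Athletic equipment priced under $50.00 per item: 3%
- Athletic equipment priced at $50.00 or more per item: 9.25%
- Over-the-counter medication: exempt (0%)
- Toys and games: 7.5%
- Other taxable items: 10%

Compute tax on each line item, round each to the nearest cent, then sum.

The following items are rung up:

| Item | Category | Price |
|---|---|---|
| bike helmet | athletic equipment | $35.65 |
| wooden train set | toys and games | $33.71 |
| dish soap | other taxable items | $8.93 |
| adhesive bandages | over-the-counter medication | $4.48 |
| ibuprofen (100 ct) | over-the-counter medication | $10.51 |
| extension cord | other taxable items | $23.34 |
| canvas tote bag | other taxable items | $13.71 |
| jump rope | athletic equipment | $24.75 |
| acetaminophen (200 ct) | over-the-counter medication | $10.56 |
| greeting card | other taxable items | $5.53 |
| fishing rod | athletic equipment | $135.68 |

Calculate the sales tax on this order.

$22.03

Bike helmet $35.65: athletic equipment, under $50.00 → 3% → $1.07
Wooden train set $33.71: toys and games → 7.5% → $2.53
Dish soap $8.93: other taxable items → 10% → $0.89
Adhesive bandages $4.48: over-the-counter medication → 0% → $0.00
Ibuprofen (100 ct) $10.51: over-the-counter medication → 0% → $0.00
Extension cord $23.34: other taxable items → 10% → $2.33
Canvas tote bag $13.71: other taxable items → 10% → $1.37
Jump rope $24.75: athletic equipment, under $50.00 → 3% → $0.74
Acetaminophen (200 ct) $10.56: over-the-counter medication → 0% → $0.00
Greeting card $5.53: other taxable items → 10% → $0.55
Fishing rod $135.68: athletic equipment, $50.00 or more → 9.25% → $12.55
Total tax = $1.07 + $2.53 + $0.89 + $2.33 + $1.37 + $0.74 + $0.55 + $12.55 = $22.03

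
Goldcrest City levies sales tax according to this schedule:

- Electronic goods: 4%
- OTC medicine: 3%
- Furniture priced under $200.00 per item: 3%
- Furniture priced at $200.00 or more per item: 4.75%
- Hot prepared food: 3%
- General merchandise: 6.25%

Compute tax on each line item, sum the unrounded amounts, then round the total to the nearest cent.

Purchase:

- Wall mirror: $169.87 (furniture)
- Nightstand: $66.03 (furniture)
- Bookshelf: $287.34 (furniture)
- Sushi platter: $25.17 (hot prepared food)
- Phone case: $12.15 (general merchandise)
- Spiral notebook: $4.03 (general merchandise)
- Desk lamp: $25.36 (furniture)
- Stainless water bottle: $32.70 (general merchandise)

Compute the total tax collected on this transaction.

Wall mirror $169.87: furniture, under $200.00 → 3% → $5.0961
Nightstand $66.03: furniture, under $200.00 → 3% → $1.9809
Bookshelf $287.34: furniture, $200.00 or more → 4.75% → $13.64865
Sushi platter $25.17: hot prepared food → 3% → $0.7551
Phone case $12.15: general merchandise → 6.25% → $0.759375
Spiral notebook $4.03: general merchandise → 6.25% → $0.251875
Desk lamp $25.36: furniture, under $200.00 → 3% → $0.7608
Stainless water bottle $32.70: general merchandise → 6.25% → $2.04375
Unrounded tax sum = $25.29655 → $25.30

$25.30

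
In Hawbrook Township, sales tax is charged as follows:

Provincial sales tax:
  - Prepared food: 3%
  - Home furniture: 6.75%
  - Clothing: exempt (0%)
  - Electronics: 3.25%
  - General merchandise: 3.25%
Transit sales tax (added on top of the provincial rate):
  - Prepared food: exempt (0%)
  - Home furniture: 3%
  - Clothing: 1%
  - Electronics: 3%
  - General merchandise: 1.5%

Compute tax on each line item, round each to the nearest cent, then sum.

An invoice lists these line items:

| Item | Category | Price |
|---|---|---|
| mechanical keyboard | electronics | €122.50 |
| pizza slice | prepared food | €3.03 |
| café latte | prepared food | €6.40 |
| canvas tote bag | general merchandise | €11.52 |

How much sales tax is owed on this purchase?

Mechanical keyboard €122.50: electronics → 3.25% + 3% transit = 6.25% → €7.66
Pizza slice €3.03: prepared food → 3% + 0% transit = 3% → €0.09
Café latte €6.40: prepared food → 3% + 0% transit = 3% → €0.19
Canvas tote bag €11.52: general merchandise → 3.25% + 1.5% transit = 4.75% → €0.55
Total tax = €7.66 + €0.09 + €0.19 + €0.55 = €8.49

€8.49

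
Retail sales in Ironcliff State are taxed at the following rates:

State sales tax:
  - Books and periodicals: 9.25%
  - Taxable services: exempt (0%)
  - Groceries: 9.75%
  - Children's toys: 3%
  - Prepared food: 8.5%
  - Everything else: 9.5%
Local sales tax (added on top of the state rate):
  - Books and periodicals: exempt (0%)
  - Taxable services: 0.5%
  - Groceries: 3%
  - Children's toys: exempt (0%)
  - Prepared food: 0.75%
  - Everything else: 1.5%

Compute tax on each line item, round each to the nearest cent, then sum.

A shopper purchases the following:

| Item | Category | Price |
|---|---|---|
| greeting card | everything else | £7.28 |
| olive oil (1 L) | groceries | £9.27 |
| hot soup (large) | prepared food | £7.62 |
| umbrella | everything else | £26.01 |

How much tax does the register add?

£5.54

Greeting card £7.28: everything else → 9.5% + 1.5% local = 11% → £0.80
Olive oil (1 L) £9.27: groceries → 9.75% + 3% local = 12.75% → £1.18
Hot soup (large) £7.62: prepared food → 8.5% + 0.75% local = 9.25% → £0.70
Umbrella £26.01: everything else → 9.5% + 1.5% local = 11% → £2.86
Total tax = £0.80 + £1.18 + £0.70 + £2.86 = £5.54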